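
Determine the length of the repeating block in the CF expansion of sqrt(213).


Run the CF algorithm for sqrt(213).
a_0 = floor(sqrt(213)) = 14; set m_0=0, q_0=1.
Recurrence: m' = q*a - m,  q' = (d - m'^2)/q,  a' = floor((a_0 + m')/q').
  step 1: m=14, q=17, a=1
  step 2: m=3, q=12, a=1
  step 3: m=9, q=11, a=2
  step 4: m=13, q=4, a=6
  step 5: m=11, q=23, a=1
  step 6: m=12, q=3, a=8
  step 7: m=12, q=23, a=1
  step 8: m=11, q=4, a=6
  step 9: m=13, q=11, a=2
  step 10: m=9, q=12, a=1
  step 11: m=3, q=17, a=1
  step 12: m=14, q=1, a=28
a_12 = 2*a_0 = 28, so the period closes here.
sqrt(213) = [14; 1, 1, 2, 6, 1, 8, 1, 6, 2, 1, 1, 28]
Period length = 12

12


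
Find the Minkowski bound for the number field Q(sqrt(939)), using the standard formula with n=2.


d = 939, d mod 4 = 3, so disc(K) = 4d = 3756; |disc(K)| = 3756
Real quadratic field, so n = 2, s = r2 = 0, r1 = 2
M = (n!/n^n) * (4/pi)^s * sqrt(|disc(K)|) = (2!/2^2) * (4/pi)^0 * sqrt(3756)
= 0.5 * 1.000000 * 61.286214
= 30.6431

30.6431


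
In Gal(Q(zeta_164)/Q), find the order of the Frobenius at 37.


The Frobenius at p in Gal(Q(zeta_n)/Q) = (Z/nZ)* is the class of p, so its order is ord_164(37), the smallest k >= 1 with 37^k = 1 mod 164.
n = 164 = 2^2 * 41, phi(164) = 80; the order divides phi(n).
Divisors of 80: 1, 2, 4, 5, 8, 10, 16, 20, 40, 80
Repeated squaring mod 164: 37^1 = 37, 37^2 = 57, 37^4 = 133, 37^8 = 141, 37^16 = 37, 37^32 = 57, 37^64 = 133
Test divisors in increasing order:
  k=1: 37^1 = 37 mod 164
  k=2: 37^2 = 57 mod 164
  k=4: 37^4 = 133 mod 164
  k=5: 37^5 = 133 * 37 = 1 mod 164  <- first divisor giving 1
Order = 5

5


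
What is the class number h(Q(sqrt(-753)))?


K = Q(sqrt(-753)). d mod 4 = 3, so D = disc(K) = 4d = -3012
h(K) equals the number of primitive reduced positive-definite forms (a, b, c) = a*x^2 + b*x*y + c*y^2 with b^2 - 4ac = D,
where reduced means |b| <= a <= c, with b >= 0 whenever |b| = a or a = c, and primitive means gcd(a, b, c) = 1.
Reduced forces 3a^2 <= |D| = 3012, so 1 <= a <= 31; b must have the parity of D, and c = (b^2 - D)/(4a) must be an integer >= a.
Enumerate a = 1..31, b in [-a, a]:
  a=1: (1, 0, 753)  [1]
  a=2: (2, 2, 377)  [1]
  a=3: (3, 0, 251)  [1]
  a=4..5: none
  a=6: (6, 6, 127)  [1]
  a=7..12: none
  a=13: (13, -2, 58), (13, 2, 58)  [2]
  a=14..18: none
  a=19: (19, -16, 43), (19, 16, 43)  [2]
  a=20..22: none
  a=23: (23, -22, 38), (23, 22, 38)  [2]
  a=24..25: none
  a=26: (26, -2, 29), (26, 2, 29)  [2]
  a=27..31: none
Total reduced forms: 1 + 1 + 1 + 1 + 2 + 2 + 2 + 2 = 12
h = 12

12


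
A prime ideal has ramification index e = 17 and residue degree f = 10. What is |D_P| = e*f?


|D_P| = e * f
= 17 * 10
= 170

170


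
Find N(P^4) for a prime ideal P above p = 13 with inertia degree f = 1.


N(P^a) = p^(a*f)
= 13^(4*1)
= 13^4
= 28561

28561


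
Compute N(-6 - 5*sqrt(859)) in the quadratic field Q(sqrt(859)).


N(a + b*sqrt(d)) = a^2 - d*b^2
= (-6)^2 - (859)*(-5)^2
= 36 - 21475
= -21439

-21439


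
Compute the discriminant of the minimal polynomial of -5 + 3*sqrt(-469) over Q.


The element -5 + 3*sqrt(-469) has minimal polynomial:
x^2 + 10*x + 4246
Discriminant = (10)^2 - 4*(4246)
= 100 - 16984
= -16884

-16884


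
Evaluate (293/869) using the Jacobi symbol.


Compute (293/869) via quadratic reciprocity:
  reciprocity: (293/869) -> +(869/293)
  reduce: (283/293)
  reciprocity: (283/293) -> +(293/283)
  reduce: (10/283)
  pull out 2: (2/283) = -1  (since 283 mod 8 = 3)
  reciprocity: (5/283) -> +(283/5)
  reduce: (3/5)
  reciprocity: (3/5) -> +(5/3)
  reduce: (2/3)
  pull out 2: (2/3) = -1  (since 3 mod 8 = 3)
  (1/3) = 1
Product of signs = 1

1


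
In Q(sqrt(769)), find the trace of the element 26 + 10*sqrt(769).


Tr(a + b*sqrt(d)) = (a + b*sqrt(d)) + (a - b*sqrt(d)) = 2a
= 2 * (26)
= 52

52


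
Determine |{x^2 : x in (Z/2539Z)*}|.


For prime p, the number of non-zero quadratic residues is (p-1)/2.
= (2539-1)/2
= 1269

1269


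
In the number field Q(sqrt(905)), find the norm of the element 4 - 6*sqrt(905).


N(a + b*sqrt(d)) = a^2 - d*b^2
= (4)^2 - (905)*(-6)^2
= 16 - 32580
= -32564

-32564


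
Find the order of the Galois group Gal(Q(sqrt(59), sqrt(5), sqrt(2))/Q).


The 3 square roots of distinct primes are multiplicatively independent over Q,
so [K:Q] = 2^3 and Gal(K/Q) is isomorphic to (Z/2Z)^3.
|Gal| = 2^3 = 8

8


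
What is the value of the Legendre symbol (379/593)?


p = 593 is prime, so compute (379/593) with the reciprocity algorithm (Jacobi-symbol steps: pull out 2s via (2/n), flip via reciprocity, reduce):
  reciprocity: (379/593) -> +(593/379)
  reduce: (214/379)
  pull out 2: (2/379) = -1  (since 379 mod 8 = 3)
  reciprocity: (107/379) -> -(379/107)
  reduce: (58/107)
  pull out 2: (2/107) = -1  (since 107 mod 8 = 3)
  reciprocity: (29/107) -> +(107/29)
  reduce: (20/29)
  pull out 2: (2/29) = -1  (since 29 mod 8 = 5)
  pull out 2: (2/29) = -1  (since 29 mod 8 = 5)
  reciprocity: (5/29) -> +(29/5)
  reduce: (4/5)
  pull out 2: (2/5) = -1  (since 5 mod 8 = 5)
  pull out 2: (2/5) = -1  (since 5 mod 8 = 5)
  (1/5) = 1
Product of signs = -1
(379/593) = -1

-1


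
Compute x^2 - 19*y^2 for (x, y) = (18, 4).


x^2 - d*y^2
= 18^2 - 19*4^2
= 324 - 304
= 20

20


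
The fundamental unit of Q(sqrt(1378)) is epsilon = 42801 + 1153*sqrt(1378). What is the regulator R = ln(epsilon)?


epsilon = 42801 + 1153*sqrt(1378)
= 85602.0000
R = ln(85602.0000)
= 11.3575

11.3575


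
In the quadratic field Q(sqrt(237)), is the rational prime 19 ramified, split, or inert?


K = Q(sqrt(237)). Since d mod 4 = 1, disc(K) = 237.
Check p | disc: 237 mod 19 = 9.
p does not divide disc. Compute Legendre symbol (d/p):
9^((19-1)/2) mod 19 = 1
(d/p) = 1, so p splits: (p) = P*P' with e=1, f=1, g=2.
Therefore p is split.

split


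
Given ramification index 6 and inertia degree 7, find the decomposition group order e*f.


|D_P| = e * f
= 6 * 7
= 42

42


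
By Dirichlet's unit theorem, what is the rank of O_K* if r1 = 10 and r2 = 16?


By Dirichlet's unit theorem:
rank = r1 + r2 - 1
= 10 + 16 - 1
= 25

25


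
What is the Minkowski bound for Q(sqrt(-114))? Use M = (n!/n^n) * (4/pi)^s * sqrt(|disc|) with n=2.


d = -114, d mod 4 = 2, so disc(K) = 4d = -456; |disc(K)| = 456
Imaginary quadratic field, so n = 2, s = r2 = 1, r1 = 0
M = (n!/n^n) * (4/pi)^s * sqrt(|disc(K)|) = (2!/2^2) * (4/pi)^1 * sqrt(456)
= 0.5 * 1.273240 * 21.354157
= 13.5945

13.5945


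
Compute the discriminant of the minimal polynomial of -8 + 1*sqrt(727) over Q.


The element -8 + 1*sqrt(727) has minimal polynomial:
x^2 + 16*x - 663
Discriminant = (16)^2 - 4*(-663)
= 256 + 2652
= 2908

2908


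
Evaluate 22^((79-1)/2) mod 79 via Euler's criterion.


p = 79 is prime and the exponent is (p-1)/2 = 39, so by Euler's criterion 22^39 = (22/79) = +1 or -1 mod 79.
Compute by square-and-multiply:
  39 = 32 + 4 + 2 + 1 (binary 100111)
  Repeated squaring mod 79: 22^1 = 22, 22^2 = 10, 22^4 = 21, 22^8 = 46, 22^16 = 62, 22^32 = 52
  22^39 = 22^32 * 22^4 * 22^2 * 22^1 = 52 * 21 * 10 * 22 mod 79
    52 * 21 = 1092 = 65 mod 79
    65 * 10 = 650 = 18 mod 79
    18 * 22 = 396 = 1 mod 79
  22^39 = 1 mod 79
Result 1: 22 is a quadratic residue mod 79.
22^39 mod 79 = 1

1


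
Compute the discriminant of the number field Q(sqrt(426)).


For K = Q(sqrt(d)) with d squarefree: disc(K) = d if d = 1 mod 4, and disc(K) = 4d if d = 2 or 3 mod 4.
Here d = 426, and d mod 4 = 2.
d = 2 mod 4, not 1 (O_K = Z[sqrt(d)]), so disc(K) = 4d = 4 * (426) = 1704

1704


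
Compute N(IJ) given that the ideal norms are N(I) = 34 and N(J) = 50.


N(IJ) = N(I) * N(J)
= 34 * 50
= 1700

1700


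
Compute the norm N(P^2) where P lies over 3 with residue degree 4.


N(P^a) = p^(a*f)
= 3^(2*4)
= 3^8
= 6561

6561


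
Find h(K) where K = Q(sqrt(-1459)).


K = Q(sqrt(-1459)). d mod 4 = 1, so D = disc(K) = d = -1459
h(K) equals the number of primitive reduced positive-definite forms (a, b, c) = a*x^2 + b*x*y + c*y^2 with b^2 - 4ac = D,
where reduced means |b| <= a <= c, with b >= 0 whenever |b| = a or a = c, and primitive means gcd(a, b, c) = 1.
Reduced forces 3a^2 <= |D| = 1459, so 1 <= a <= 22; b must have the parity of D, and c = (b^2 - D)/(4a) must be an integer >= a.
Enumerate a = 1..22, b in [-a, a]:
  a=1: (1, 1, 365)  [1]
  a=2..4: none
  a=5: (5, -1, 73), (5, 1, 73)  [2]
  a=6: none
  a=7: (7, -5, 53), (7, 5, 53)  [2]
  a=8..10: none
  a=11: (11, -9, 35), (11, 9, 35)  [2]
  a=12: none
  a=13: (13, -7, 29), (13, 7, 29)  [2]
  a=14..18: none
  a=19: (19, -17, 23), (19, 17, 23)  [2]
  a=20..22: none
Total reduced forms: 1 + 2 + 2 + 2 + 2 + 2 = 11
h = 11

11


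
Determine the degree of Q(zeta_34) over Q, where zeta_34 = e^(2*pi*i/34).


The degree equals Euler's totient phi(34).
34 = 2 * 17
phi(34) = 16

16


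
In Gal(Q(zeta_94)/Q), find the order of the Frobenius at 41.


The Frobenius at p in Gal(Q(zeta_n)/Q) = (Z/nZ)* is the class of p, so its order is ord_94(41), the smallest k >= 1 with 41^k = 1 mod 94.
n = 94 = 2 * 47, phi(94) = 46; the order divides phi(n).
Divisors of 46: 1, 2, 23, 46
Repeated squaring mod 94: 41^1 = 41, 41^2 = 83, 41^4 = 27, 41^8 = 71, 41^16 = 59, 41^32 = 3
Test divisors in increasing order:
  k=1: 41^1 = 41 mod 94
  k=2: 41^2 = 83 mod 94
  k=23: 41^23 = 59 * 27 * 83 * 41 = 93 mod 94
  k=46: 41^46 = 3 * 71 * 27 * 83 = 1 mod 94  <- first divisor giving 1
Order = 46

46


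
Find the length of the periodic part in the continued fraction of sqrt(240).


Run the CF algorithm for sqrt(240).
a_0 = floor(sqrt(240)) = 15; set m_0=0, q_0=1.
Recurrence: m' = q*a - m,  q' = (d - m'^2)/q,  a' = floor((a_0 + m')/q').
  step 1: m=15, q=15, a=2
  step 2: m=15, q=1, a=30
a_2 = 2*a_0 = 30, so the period closes here.
sqrt(240) = [15; 2, 30]
Period length = 2

2


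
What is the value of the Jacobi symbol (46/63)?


Compute (46/63) via quadratic reciprocity:
  pull out 2: (2/63) = +1  (since 63 mod 8 = 7)
  reciprocity: (23/63) -> -(63/23)
  reduce: (17/23)
  reciprocity: (17/23) -> +(23/17)
  reduce: (6/17)
  pull out 2: (2/17) = +1  (since 17 mod 8 = 1)
  reciprocity: (3/17) -> +(17/3)
  reduce: (2/3)
  pull out 2: (2/3) = -1  (since 3 mod 8 = 3)
  (1/3) = 1
Product of signs = 1

1


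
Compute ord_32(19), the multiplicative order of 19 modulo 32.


We want ord_32(19), the smallest k >= 1 with 19^k = 1 mod 32.
n = 32 = 2^5, phi(32) = 16; the order divides phi(n).
Divisors of 16: 1, 2, 4, 8, 16
Repeated squaring mod 32: 19^1 = 19, 19^2 = 9, 19^4 = 17, 19^8 = 1, 19^16 = 1
Test divisors in increasing order:
  k=1: 19^1 = 19 mod 32
  k=2: 19^2 = 9 mod 32
  k=4: 19^4 = 17 mod 32
  k=8: 19^8 = 1 mod 32  <- first divisor giving 1
Order = 8

8


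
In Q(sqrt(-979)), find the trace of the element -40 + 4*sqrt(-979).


Tr(a + b*sqrt(d)) = (a + b*sqrt(d)) + (a - b*sqrt(d)) = 2a
= 2 * (-40)
= -80

-80


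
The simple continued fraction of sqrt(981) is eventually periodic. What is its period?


Run the CF algorithm for sqrt(981).
a_0 = floor(sqrt(981)) = 31; set m_0=0, q_0=1.
Recurrence: m' = q*a - m,  q' = (d - m'^2)/q,  a' = floor((a_0 + m')/q').
  step 1: m=31, q=20, a=3
  step 2: m=29, q=7, a=8
  step 3: m=27, q=36, a=1
  step 4: m=9, q=25, a=1
  step 5: m=16, q=29, a=1
  step 6: m=13, q=28, a=1
  step 7: m=15, q=27, a=1
  step 8: m=12, q=31, a=1
  step 9: m=19, q=20, a=2
  step 10: m=21, q=27, a=1
  step 11: m=6, q=35, a=1
  step 12: m=29, q=4, a=15
  step 13: m=31, q=5, a=12
  step 14: m=29, q=28, a=2
  step 15: m=27, q=9, a=6
  step 16: m=27, q=28, a=2
  step 17: m=29, q=5, a=12
  step 18: m=31, q=4, a=15
  step 19: m=29, q=35, a=1
  step 20: m=6, q=27, a=1
  step 21: m=21, q=20, a=2
  step 22: m=19, q=31, a=1
  step 23: m=12, q=27, a=1
  step 24: m=15, q=28, a=1
  step 25: m=13, q=29, a=1
  step 26: m=16, q=25, a=1
  step 27: m=9, q=36, a=1
  step 28: m=27, q=7, a=8
  step 29: m=29, q=20, a=3
  step 30: m=31, q=1, a=62
a_30 = 2*a_0 = 62, so the period closes here.
sqrt(981) = [31; 3, 8, 1, 1, 1, 1, 1, 1, 2, 1, 1, 15, 12, 2, 6, 2, 12, 15, 1, 1, 2, 1, 1, 1, 1, 1, 1, 8, 3, 62]
Period length = 30

30


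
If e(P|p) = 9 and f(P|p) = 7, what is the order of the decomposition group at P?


|D_P| = e * f
= 9 * 7
= 63

63


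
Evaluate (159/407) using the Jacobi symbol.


Compute (159/407) via quadratic reciprocity:
  reciprocity: (159/407) -> -(407/159)
  reduce: (89/159)
  reciprocity: (89/159) -> +(159/89)
  reduce: (70/89)
  pull out 2: (2/89) = +1  (since 89 mod 8 = 1)
  reciprocity: (35/89) -> +(89/35)
  reduce: (19/35)
  reciprocity: (19/35) -> -(35/19)
  reduce: (16/19)
  pull out 2: (2/19) = -1  (since 19 mod 8 = 3)
  pull out 2: (2/19) = -1  (since 19 mod 8 = 3)
  pull out 2: (2/19) = -1  (since 19 mod 8 = 3)
  pull out 2: (2/19) = -1  (since 19 mod 8 = 3)
  (1/19) = 1
Product of signs = 1

1


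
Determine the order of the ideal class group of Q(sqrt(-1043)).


K = Q(sqrt(-1043)). d mod 4 = 1, so D = disc(K) = d = -1043
h(K) equals the number of primitive reduced positive-definite forms (a, b, c) = a*x^2 + b*x*y + c*y^2 with b^2 - 4ac = D,
where reduced means |b| <= a <= c, with b >= 0 whenever |b| = a or a = c, and primitive means gcd(a, b, c) = 1.
Reduced forces 3a^2 <= |D| = 1043, so 1 <= a <= 18; b must have the parity of D, and c = (b^2 - D)/(4a) must be an integer >= a.
Enumerate a = 1..18, b in [-a, a]:
  a=1: (1, 1, 261)  [1]
  a=2: none
  a=3: (3, -1, 87), (3, 1, 87)  [2]
  a=4..6: none
  a=7: (7, 7, 39)  [1]
  a=8: none
  a=9: (9, -1, 29), (9, 1, 29)  [2]
  a=10..12: none
  a=13: (13, -7, 21), (13, 7, 21)  [2]
  a=14..18: none
Total reduced forms: 1 + 2 + 1 + 2 + 2 = 8
h = 8

8


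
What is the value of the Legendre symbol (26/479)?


p = 479 is prime, so compute (26/479) with the reciprocity algorithm (Jacobi-symbol steps: pull out 2s via (2/n), flip via reciprocity, reduce):
  pull out 2: (2/479) = +1  (since 479 mod 8 = 7)
  reciprocity: (13/479) -> +(479/13)
  reduce: (11/13)
  reciprocity: (11/13) -> +(13/11)
  reduce: (2/11)
  pull out 2: (2/11) = -1  (since 11 mod 8 = 3)
  (1/11) = 1
Product of signs = -1
(26/479) = -1

-1


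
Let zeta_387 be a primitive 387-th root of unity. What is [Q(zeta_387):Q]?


The degree equals Euler's totient phi(387).
387 = 3^2 * 43
phi(387) = 252

252


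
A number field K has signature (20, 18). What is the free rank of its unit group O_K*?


By Dirichlet's unit theorem:
rank = r1 + r2 - 1
= 20 + 18 - 1
= 37

37


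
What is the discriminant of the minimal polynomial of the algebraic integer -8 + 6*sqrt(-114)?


The element -8 + 6*sqrt(-114) has minimal polynomial:
x^2 + 16*x + 4168
Discriminant = (16)^2 - 4*(4168)
= 256 - 16672
= -16416

-16416


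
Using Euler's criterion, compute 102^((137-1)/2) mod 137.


p = 137 is prime and the exponent is (p-1)/2 = 68, so by Euler's criterion 102^68 = (102/137) = +1 or -1 mod 137.
Compute by square-and-multiply:
  68 = 64 + 4 (binary 1000100)
  Repeated squaring mod 137: 102^1 = 102, 102^2 = 129, 102^4 = 64, 102^8 = 123, 102^16 = 59, 102^32 = 56, 102^64 = 122
  102^68 = 102^64 * 102^4 = 122 * 64 mod 137
    122 * 64 = 7808 = 136 mod 137
  102^68 = 136 mod 137
Result 136 = p - 1 = -1 mod 137: 102 is a quadratic non-residue mod 137. As a residue in [0, p-1] the value is 136.
102^68 mod 137 = 136

136


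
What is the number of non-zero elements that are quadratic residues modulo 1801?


For prime p, the number of non-zero quadratic residues is (p-1)/2.
= (1801-1)/2
= 900

900


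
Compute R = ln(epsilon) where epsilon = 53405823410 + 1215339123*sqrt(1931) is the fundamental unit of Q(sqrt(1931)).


epsilon = 53405823410 + 1215339123*sqrt(1931)
= 1.0681e+11
R = ln(1.0681e+11)
= 25.3943

25.3943


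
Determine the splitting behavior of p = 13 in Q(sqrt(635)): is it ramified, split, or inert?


K = Q(sqrt(635)). Since d mod 4 = 3, disc(K) = 2540.
Check p | disc: 2540 mod 13 = 5.
p does not divide disc. Compute Legendre symbol (d/p):
11^((13-1)/2) mod 13 = -1
(d/p) = -1, so p is inert: (p) stays prime with e=1, f=2, g=1.
Therefore p is inert.

inert


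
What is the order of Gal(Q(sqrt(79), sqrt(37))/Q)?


The 2 square roots of distinct primes are multiplicatively independent over Q,
so [K:Q] = 2^2 and Gal(K/Q) is isomorphic to (Z/2Z)^2.
|Gal| = 2^2 = 4

4


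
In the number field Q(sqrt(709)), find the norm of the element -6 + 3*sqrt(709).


N(a + b*sqrt(d)) = a^2 - d*b^2
= (-6)^2 - (709)*(3)^2
= 36 - 6381
= -6345

-6345


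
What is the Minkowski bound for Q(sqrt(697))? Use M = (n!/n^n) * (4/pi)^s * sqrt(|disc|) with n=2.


d = 697, d mod 4 = 1, so disc(K) = d = 697; |disc(K)| = 697
Real quadratic field, so n = 2, s = r2 = 0, r1 = 2
M = (n!/n^n) * (4/pi)^s * sqrt(|disc(K)|) = (2!/2^2) * (4/pi)^0 * sqrt(697)
= 0.5 * 1.000000 * 26.400758
= 13.2004

13.2004


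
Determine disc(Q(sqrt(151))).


For K = Q(sqrt(d)) with d squarefree: disc(K) = d if d = 1 mod 4, and disc(K) = 4d if d = 2 or 3 mod 4.
Here d = 151, and d mod 4 = 3.
d = 3 mod 4, not 1 (O_K = Z[sqrt(d)]), so disc(K) = 4d = 4 * (151) = 604

604


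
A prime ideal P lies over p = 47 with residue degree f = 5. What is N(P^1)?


N(P^a) = p^(a*f)
= 47^(1*5)
= 47^5
= 229345007

229345007


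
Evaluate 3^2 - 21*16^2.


x^2 - d*y^2
= 3^2 - 21*16^2
= 9 - 5376
= -5367

-5367


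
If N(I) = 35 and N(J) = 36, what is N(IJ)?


N(IJ) = N(I) * N(J)
= 35 * 36
= 1260

1260


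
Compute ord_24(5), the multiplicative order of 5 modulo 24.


We want ord_24(5), the smallest k >= 1 with 5^k = 1 mod 24.
n = 24 = 2^3 * 3, phi(24) = 8; the order divides phi(n).
Divisors of 8: 1, 2, 4, 8
Repeated squaring mod 24: 5^1 = 5, 5^2 = 1, 5^4 = 1, 5^8 = 1
Test divisors in increasing order:
  k=1: 5^1 = 5 mod 24
  k=2: 5^2 = 1 mod 24  <- first divisor giving 1
Order = 2

2


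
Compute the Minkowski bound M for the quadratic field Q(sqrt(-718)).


d = -718, d mod 4 = 2, so disc(K) = 4d = -2872; |disc(K)| = 2872
Imaginary quadratic field, so n = 2, s = r2 = 1, r1 = 0
M = (n!/n^n) * (4/pi)^s * sqrt(|disc(K)|) = (2!/2^2) * (4/pi)^1 * sqrt(2872)
= 0.5 * 1.273240 * 53.591044
= 34.1171

34.1171


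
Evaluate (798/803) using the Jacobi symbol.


Compute (798/803) via quadratic reciprocity:
  pull out 2: (2/803) = -1  (since 803 mod 8 = 3)
  reciprocity: (399/803) -> -(803/399)
  reduce: (5/399)
  reciprocity: (5/399) -> +(399/5)
  reduce: (4/5)
  pull out 2: (2/5) = -1  (since 5 mod 8 = 5)
  pull out 2: (2/5) = -1  (since 5 mod 8 = 5)
  (1/5) = 1
Product of signs = 1

1


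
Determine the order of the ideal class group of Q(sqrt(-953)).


K = Q(sqrt(-953)). d mod 4 = 3, so D = disc(K) = 4d = -3812
h(K) equals the number of primitive reduced positive-definite forms (a, b, c) = a*x^2 + b*x*y + c*y^2 with b^2 - 4ac = D,
where reduced means |b| <= a <= c, with b >= 0 whenever |b| = a or a = c, and primitive means gcd(a, b, c) = 1.
Reduced forces 3a^2 <= |D| = 3812, so 1 <= a <= 35; b must have the parity of D, and c = (b^2 - D)/(4a) must be an integer >= a.
Enumerate a = 1..35, b in [-a, a]:
  a=1: (1, 0, 953)  [1]
  a=2: (2, 2, 477)  [1]
  a=3: (3, -2, 318), (3, 2, 318)  [2]
  a=4..5: none
  a=6: (6, -2, 159), (6, 2, 159)  [2]
  a=7..8: none
  a=9: (9, -2, 106), (9, 2, 106)  [2]
  a=10: none
  a=11: (11, -4, 87), (11, 4, 87)  [2]
  a=12: none
  a=13: (13, -6, 74), (13, 6, 74)  [2]
  a=14..16: none
  a=17: (17, -8, 57), (17, 8, 57)  [2]
  a=18: (18, -2, 53), (18, 2, 53)  [2]
  a=19: (19, -8, 51), (19, 8, 51)  [2]
  a=20..21: none
  a=22: (22, -18, 47), (22, 18, 47)  [2]
  a=23: (23, -12, 43), (23, 12, 43)  [2]
  a=24..25: none
  a=26: (26, -6, 37), (26, 6, 37)  [2]
  a=27: (27, -20, 39), (27, 20, 39)  [2]
  a=28: none
  a=29: (29, -4, 33), (29, 4, 33)  [2]
  a=30: none
  a=31: (31, -30, 38), (31, 30, 38)  [2]
  a=32: none
  a=33: (33, -26, 34), (33, 26, 34)  [2]
  a=34..35: none
Total reduced forms: 1 + 1 + 2 + 2 + 2 + 2 + 2 + 2 + 2 + 2 + 2 + 2 + 2 + 2 + 2 + 2 + 2 = 32
h = 32

32


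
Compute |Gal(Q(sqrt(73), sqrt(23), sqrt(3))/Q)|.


The 3 square roots of distinct primes are multiplicatively independent over Q,
so [K:Q] = 2^3 and Gal(K/Q) is isomorphic to (Z/2Z)^3.
|Gal| = 2^3 = 8

8


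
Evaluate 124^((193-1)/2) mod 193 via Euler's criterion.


p = 193 is prime and the exponent is (p-1)/2 = 96, so by Euler's criterion 124^96 = (124/193) = +1 or -1 mod 193.
Compute by square-and-multiply:
  96 = 64 + 32 (binary 1100000)
  Repeated squaring mod 193: 124^1 = 124, 124^2 = 129, 124^4 = 43, 124^8 = 112, 124^16 = 192, 124^32 = 1, 124^64 = 1
  124^96 = 124^64 * 124^32 = 1 * 1 mod 193
    1 * 1 = 1 = 1 mod 193
  124^96 = 1 mod 193
Result 1: 124 is a quadratic residue mod 193.
124^96 mod 193 = 1

1


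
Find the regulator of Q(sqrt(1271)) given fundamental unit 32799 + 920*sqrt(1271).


epsilon = 32799 + 920*sqrt(1271)
= 65598.0000
R = ln(65598.0000)
= 11.0913

11.0913


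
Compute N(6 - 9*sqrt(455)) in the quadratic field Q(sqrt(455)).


N(a + b*sqrt(d)) = a^2 - d*b^2
= (6)^2 - (455)*(-9)^2
= 36 - 36855
= -36819

-36819


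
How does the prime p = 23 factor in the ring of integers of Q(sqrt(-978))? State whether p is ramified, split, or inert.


K = Q(sqrt(-978)). Since d mod 4 = 2, disc(K) = -3912.
Check p | disc: -3912 mod 23 = 21.
p does not divide disc. Compute Legendre symbol (d/p):
11^((23-1)/2) mod 23 = -1
(d/p) = -1, so p is inert: (p) stays prime with e=1, f=2, g=1.
Therefore p is inert.

inert


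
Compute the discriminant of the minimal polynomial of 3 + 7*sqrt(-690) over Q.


The element 3 + 7*sqrt(-690) has minimal polynomial:
x^2 - 6*x + 33819
Discriminant = (-6)^2 - 4*(33819)
= 36 - 135276
= -135240

-135240


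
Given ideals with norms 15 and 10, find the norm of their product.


N(IJ) = N(I) * N(J)
= 15 * 10
= 150

150


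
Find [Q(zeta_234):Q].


The degree equals Euler's totient phi(234).
234 = 2 * 3^2 * 13
phi(234) = 72

72


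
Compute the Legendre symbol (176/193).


p = 193 is prime, so compute (176/193) with the reciprocity algorithm (Jacobi-symbol steps: pull out 2s via (2/n), flip via reciprocity, reduce):
  pull out 2: (2/193) = +1  (since 193 mod 8 = 1)
  pull out 2: (2/193) = +1  (since 193 mod 8 = 1)
  pull out 2: (2/193) = +1  (since 193 mod 8 = 1)
  pull out 2: (2/193) = +1  (since 193 mod 8 = 1)
  reciprocity: (11/193) -> +(193/11)
  reduce: (6/11)
  pull out 2: (2/11) = -1  (since 11 mod 8 = 3)
  reciprocity: (3/11) -> -(11/3)
  reduce: (2/3)
  pull out 2: (2/3) = -1  (since 3 mod 8 = 3)
  (1/3) = 1
Product of signs = -1
(176/193) = -1

-1


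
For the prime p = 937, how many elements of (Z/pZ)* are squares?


For prime p, the number of non-zero quadratic residues is (p-1)/2.
= (937-1)/2
= 468

468


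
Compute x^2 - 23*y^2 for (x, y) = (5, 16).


x^2 - d*y^2
= 5^2 - 23*16^2
= 25 - 5888
= -5863

-5863


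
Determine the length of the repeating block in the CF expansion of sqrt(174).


Run the CF algorithm for sqrt(174).
a_0 = floor(sqrt(174)) = 13; set m_0=0, q_0=1.
Recurrence: m' = q*a - m,  q' = (d - m'^2)/q,  a' = floor((a_0 + m')/q').
  step 1: m=13, q=5, a=5
  step 2: m=12, q=6, a=4
  step 3: m=12, q=5, a=5
  step 4: m=13, q=1, a=26
a_4 = 2*a_0 = 26, so the period closes here.
sqrt(174) = [13; 5, 4, 5, 26]
Period length = 4

4


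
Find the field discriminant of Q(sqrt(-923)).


For K = Q(sqrt(d)) with d squarefree: disc(K) = d if d = 1 mod 4, and disc(K) = 4d if d = 2 or 3 mod 4.
Here d = -923, and d mod 4 = 1.
d = 1 mod 4 (O_K = Z[(1+sqrt(d))/2]), so disc(K) = d = -923

-923


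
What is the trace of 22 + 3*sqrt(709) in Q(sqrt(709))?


Tr(a + b*sqrt(d)) = (a + b*sqrt(d)) + (a - b*sqrt(d)) = 2a
= 2 * (22)
= 44

44


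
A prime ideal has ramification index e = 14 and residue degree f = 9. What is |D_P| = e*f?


|D_P| = e * f
= 14 * 9
= 126

126


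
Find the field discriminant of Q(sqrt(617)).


For K = Q(sqrt(d)) with d squarefree: disc(K) = d if d = 1 mod 4, and disc(K) = 4d if d = 2 or 3 mod 4.
Here d = 617, and d mod 4 = 1.
d = 1 mod 4 (O_K = Z[(1+sqrt(d))/2]), so disc(K) = d = 617

617


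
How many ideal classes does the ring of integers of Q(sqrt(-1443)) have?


K = Q(sqrt(-1443)). d mod 4 = 1, so D = disc(K) = d = -1443
h(K) equals the number of primitive reduced positive-definite forms (a, b, c) = a*x^2 + b*x*y + c*y^2 with b^2 - 4ac = D,
where reduced means |b| <= a <= c, with b >= 0 whenever |b| = a or a = c, and primitive means gcd(a, b, c) = 1.
Reduced forces 3a^2 <= |D| = 1443, so 1 <= a <= 21; b must have the parity of D, and c = (b^2 - D)/(4a) must be an integer >= a.
Enumerate a = 1..21, b in [-a, a]:
  a=1: (1, 1, 361)  [1]
  a=2: none
  a=3: (3, 3, 121)  [1]
  a=4..10: none
  a=11: (11, -3, 33), (11, 3, 33)  [2]
  a=12: none
  a=13: (13, 13, 31)  [1]
  a=14..16: none
  a=17: (17, -11, 23), (17, 11, 23)  [2]
  a=18: none
  a=19: (19, 1, 19)  [1]
  a=20..21: none
Total reduced forms: 1 + 1 + 2 + 1 + 2 + 1 = 8
h = 8

8


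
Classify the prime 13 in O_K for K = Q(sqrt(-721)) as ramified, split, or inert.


K = Q(sqrt(-721)). Since d mod 4 = 3, disc(K) = -2884.
Check p | disc: -2884 mod 13 = 2.
p does not divide disc. Compute Legendre symbol (d/p):
7^((13-1)/2) mod 13 = -1
(d/p) = -1, so p is inert: (p) stays prime with e=1, f=2, g=1.
Therefore p is inert.

inert


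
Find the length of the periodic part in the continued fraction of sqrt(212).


Run the CF algorithm for sqrt(212).
a_0 = floor(sqrt(212)) = 14; set m_0=0, q_0=1.
Recurrence: m' = q*a - m,  q' = (d - m'^2)/q,  a' = floor((a_0 + m')/q').
  step 1: m=14, q=16, a=1
  step 2: m=2, q=13, a=1
  step 3: m=11, q=7, a=3
  step 4: m=10, q=16, a=1
  step 5: m=6, q=11, a=1
  step 6: m=5, q=17, a=1
  step 7: m=12, q=4, a=6
  step 8: m=12, q=17, a=1
  step 9: m=5, q=11, a=1
  step 10: m=6, q=16, a=1
  step 11: m=10, q=7, a=3
  step 12: m=11, q=13, a=1
  step 13: m=2, q=16, a=1
  step 14: m=14, q=1, a=28
a_14 = 2*a_0 = 28, so the period closes here.
sqrt(212) = [14; 1, 1, 3, 1, 1, 1, 6, 1, 1, 1, 3, 1, 1, 28]
Period length = 14

14


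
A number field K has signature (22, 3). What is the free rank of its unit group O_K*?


By Dirichlet's unit theorem:
rank = r1 + r2 - 1
= 22 + 3 - 1
= 24

24


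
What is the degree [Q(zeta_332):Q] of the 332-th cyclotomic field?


The degree equals Euler's totient phi(332).
332 = 2^2 * 83
phi(332) = 164

164


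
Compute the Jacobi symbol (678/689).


Compute (678/689) via quadratic reciprocity:
  pull out 2: (2/689) = +1  (since 689 mod 8 = 1)
  reciprocity: (339/689) -> +(689/339)
  reduce: (11/339)
  reciprocity: (11/339) -> -(339/11)
  reduce: (9/11)
  reciprocity: (9/11) -> +(11/9)
  reduce: (2/9)
  pull out 2: (2/9) = +1  (since 9 mod 8 = 1)
  (1/9) = 1
Product of signs = -1

-1


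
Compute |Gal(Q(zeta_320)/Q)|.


|Gal(Q(zeta_320)/Q)| = phi(320)
= 128

128


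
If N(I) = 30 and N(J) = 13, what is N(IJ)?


N(IJ) = N(I) * N(J)
= 30 * 13
= 390

390


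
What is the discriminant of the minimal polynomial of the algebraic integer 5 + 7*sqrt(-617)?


The element 5 + 7*sqrt(-617) has minimal polynomial:
x^2 - 10*x + 30258
Discriminant = (-10)^2 - 4*(30258)
= 100 - 121032
= -120932

-120932


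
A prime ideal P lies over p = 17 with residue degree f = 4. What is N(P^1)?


N(P^a) = p^(a*f)
= 17^(1*4)
= 17^4
= 83521

83521


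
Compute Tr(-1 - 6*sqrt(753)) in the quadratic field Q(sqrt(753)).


Tr(a + b*sqrt(d)) = (a + b*sqrt(d)) + (a - b*sqrt(d)) = 2a
= 2 * (-1)
= -2

-2


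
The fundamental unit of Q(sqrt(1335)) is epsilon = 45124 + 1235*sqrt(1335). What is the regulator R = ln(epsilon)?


epsilon = 45124 + 1235*sqrt(1335)
= 90248.0000
R = ln(90248.0000)
= 11.4103

11.4103


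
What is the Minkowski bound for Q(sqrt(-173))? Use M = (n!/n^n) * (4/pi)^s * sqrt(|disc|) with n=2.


d = -173, d mod 4 = 3, so disc(K) = 4d = -692; |disc(K)| = 692
Imaginary quadratic field, so n = 2, s = r2 = 1, r1 = 0
M = (n!/n^n) * (4/pi)^s * sqrt(|disc(K)|) = (2!/2^2) * (4/pi)^1 * sqrt(692)
= 0.5 * 1.273240 * 26.305893
= 16.7469

16.7469


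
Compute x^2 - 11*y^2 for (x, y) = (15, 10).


x^2 - d*y^2
= 15^2 - 11*10^2
= 225 - 1100
= -875

-875


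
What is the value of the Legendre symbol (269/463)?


p = 463 is prime, so compute (269/463) with the reciprocity algorithm (Jacobi-symbol steps: pull out 2s via (2/n), flip via reciprocity, reduce):
  reciprocity: (269/463) -> +(463/269)
  reduce: (194/269)
  pull out 2: (2/269) = -1  (since 269 mod 8 = 5)
  reciprocity: (97/269) -> +(269/97)
  reduce: (75/97)
  reciprocity: (75/97) -> +(97/75)
  reduce: (22/75)
  pull out 2: (2/75) = -1  (since 75 mod 8 = 3)
  reciprocity: (11/75) -> -(75/11)
  reduce: (9/11)
  reciprocity: (9/11) -> +(11/9)
  reduce: (2/9)
  pull out 2: (2/9) = +1  (since 9 mod 8 = 1)
  (1/9) = 1
Product of signs = -1
(269/463) = -1

-1


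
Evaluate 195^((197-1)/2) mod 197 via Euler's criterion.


p = 197 is prime and the exponent is (p-1)/2 = 98, so by Euler's criterion 195^98 = (195/197) = +1 or -1 mod 197.
Compute by square-and-multiply:
  98 = 64 + 32 + 2 (binary 1100010)
  Repeated squaring mod 197: 195^1 = 195, 195^2 = 4, 195^4 = 16, 195^8 = 59, 195^16 = 132, 195^32 = 88, 195^64 = 61
  195^98 = 195^64 * 195^32 * 195^2 = 61 * 88 * 4 mod 197
    61 * 88 = 5368 = 49 mod 197
    49 * 4 = 196 = 196 mod 197
  195^98 = 196 mod 197
Result 196 = p - 1 = -1 mod 197: 195 is a quadratic non-residue mod 197. As a residue in [0, p-1] the value is 196.
195^98 mod 197 = 196

196


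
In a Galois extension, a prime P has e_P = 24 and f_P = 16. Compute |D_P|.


|D_P| = e * f
= 24 * 16
= 384

384


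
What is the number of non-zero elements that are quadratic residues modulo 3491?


For prime p, the number of non-zero quadratic residues is (p-1)/2.
= (3491-1)/2
= 1745

1745


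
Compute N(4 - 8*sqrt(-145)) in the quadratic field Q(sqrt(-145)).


N(a + b*sqrt(d)) = a^2 - d*b^2
= (4)^2 - (-145)*(-8)^2
= 16 + 9280
= 9296

9296


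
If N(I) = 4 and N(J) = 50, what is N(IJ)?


N(IJ) = N(I) * N(J)
= 4 * 50
= 200

200


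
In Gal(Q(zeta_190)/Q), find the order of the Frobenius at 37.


The Frobenius at p in Gal(Q(zeta_n)/Q) = (Z/nZ)* is the class of p, so its order is ord_190(37), the smallest k >= 1 with 37^k = 1 mod 190.
n = 190 = 2 * 5 * 19, phi(190) = 72; the order divides phi(n).
Divisors of 72: 1, 2, 3, 4, 6, 8, 9, 12, 18, 24, 36, 72
Repeated squaring mod 190: 37^1 = 37, 37^2 = 39, 37^4 = 1, 37^8 = 1, 37^16 = 1, 37^32 = 1, 37^64 = 1
Test divisors in increasing order:
  k=1: 37^1 = 37 mod 190
  k=2: 37^2 = 39 mod 190
  k=3: 37^3 = 39 * 37 = 113 mod 190
  k=4: 37^4 = 1 mod 190  <- first divisor giving 1
Order = 4

4


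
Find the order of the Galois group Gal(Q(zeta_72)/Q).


|Gal(Q(zeta_72)/Q)| = phi(72)
= 24

24


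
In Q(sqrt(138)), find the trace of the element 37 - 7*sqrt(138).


Tr(a + b*sqrt(d)) = (a + b*sqrt(d)) + (a - b*sqrt(d)) = 2a
= 2 * (37)
= 74

74


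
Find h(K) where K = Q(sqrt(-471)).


K = Q(sqrt(-471)). d mod 4 = 1, so D = disc(K) = d = -471
h(K) equals the number of primitive reduced positive-definite forms (a, b, c) = a*x^2 + b*x*y + c*y^2 with b^2 - 4ac = D,
where reduced means |b| <= a <= c, with b >= 0 whenever |b| = a or a = c, and primitive means gcd(a, b, c) = 1.
Reduced forces 3a^2 <= |D| = 471, so 1 <= a <= 12; b must have the parity of D, and c = (b^2 - D)/(4a) must be an integer >= a.
Enumerate a = 1..12, b in [-a, a]:
  a=1: (1, 1, 118)  [1]
  a=2: (2, -1, 59), (2, 1, 59)  [2]
  a=3: (3, 3, 40)  [1]
  a=4: (4, -3, 30), (4, 3, 30)  [2]
  a=5: (5, -3, 24), (5, 3, 24)  [2]
  a=6: (6, -3, 20), (6, 3, 20)  [2]
  a=7: none
  a=8: (8, -3, 15), (8, 3, 15)  [2]
  a=9: none
  a=10: (10, -7, 13), (10, -3, 12), (10, 3, 12), (10, 7, 13)  [4]
  a=11..12: none
Total reduced forms: 1 + 2 + 1 + 2 + 2 + 2 + 2 + 4 = 16
h = 16

16


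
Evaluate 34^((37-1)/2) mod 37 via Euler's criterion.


p = 37 is prime and the exponent is (p-1)/2 = 18, so by Euler's criterion 34^18 = (34/37) = +1 or -1 mod 37.
Compute by square-and-multiply:
  18 = 16 + 2 (binary 10010)
  Repeated squaring mod 37: 34^1 = 34, 34^2 = 9, 34^4 = 7, 34^8 = 12, 34^16 = 33
  34^18 = 34^16 * 34^2 = 33 * 9 mod 37
    33 * 9 = 297 = 1 mod 37
  34^18 = 1 mod 37
Result 1: 34 is a quadratic residue mod 37.
34^18 mod 37 = 1

1


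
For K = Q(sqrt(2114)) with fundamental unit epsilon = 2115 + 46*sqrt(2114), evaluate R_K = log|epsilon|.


epsilon = 2115 + 46*sqrt(2114)
= 4229.9998
R = ln(4229.9998)
= 8.3500

8.3500


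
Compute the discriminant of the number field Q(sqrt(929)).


For K = Q(sqrt(d)) with d squarefree: disc(K) = d if d = 1 mod 4, and disc(K) = 4d if d = 2 or 3 mod 4.
Here d = 929, and d mod 4 = 1.
d = 1 mod 4 (O_K = Z[(1+sqrt(d))/2]), so disc(K) = d = 929

929


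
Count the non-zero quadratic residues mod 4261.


For prime p, the number of non-zero quadratic residues is (p-1)/2.
= (4261-1)/2
= 2130

2130


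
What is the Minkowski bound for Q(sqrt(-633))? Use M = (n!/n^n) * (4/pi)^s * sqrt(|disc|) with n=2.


d = -633, d mod 4 = 3, so disc(K) = 4d = -2532; |disc(K)| = 2532
Imaginary quadratic field, so n = 2, s = r2 = 1, r1 = 0
M = (n!/n^n) * (4/pi)^s * sqrt(|disc(K)|) = (2!/2^2) * (4/pi)^1 * sqrt(2532)
= 0.5 * 1.273240 * 50.318983
= 32.0341

32.0341


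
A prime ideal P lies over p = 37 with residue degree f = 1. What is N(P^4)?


N(P^a) = p^(a*f)
= 37^(4*1)
= 37^4
= 1874161

1874161


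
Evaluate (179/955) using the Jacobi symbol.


Compute (179/955) via quadratic reciprocity:
  reciprocity: (179/955) -> -(955/179)
  reduce: (60/179)
  pull out 2: (2/179) = -1  (since 179 mod 8 = 3)
  pull out 2: (2/179) = -1  (since 179 mod 8 = 3)
  reciprocity: (15/179) -> -(179/15)
  reduce: (14/15)
  pull out 2: (2/15) = +1  (since 15 mod 8 = 7)
  reciprocity: (7/15) -> -(15/7)
  reduce: (1/7)
  (1/7) = 1
Product of signs = -1

-1


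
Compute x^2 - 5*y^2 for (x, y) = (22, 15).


x^2 - d*y^2
= 22^2 - 5*15^2
= 484 - 1125
= -641

-641


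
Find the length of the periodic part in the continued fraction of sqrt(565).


Run the CF algorithm for sqrt(565).
a_0 = floor(sqrt(565)) = 23; set m_0=0, q_0=1.
Recurrence: m' = q*a - m,  q' = (d - m'^2)/q,  a' = floor((a_0 + m')/q').
  step 1: m=23, q=36, a=1
  step 2: m=13, q=11, a=3
  step 3: m=20, q=15, a=2
  step 4: m=10, q=31, a=1
  step 5: m=21, q=4, a=11
  step 6: m=23, q=9, a=5
  step 7: m=22, q=9, a=5
  step 8: m=23, q=4, a=11
  step 9: m=21, q=31, a=1
  step 10: m=10, q=15, a=2
  step 11: m=20, q=11, a=3
  step 12: m=13, q=36, a=1
  step 13: m=23, q=1, a=46
a_13 = 2*a_0 = 46, so the period closes here.
sqrt(565) = [23; 1, 3, 2, 1, 11, 5, 5, 11, 1, 2, 3, 1, 46]
Period length = 13

13


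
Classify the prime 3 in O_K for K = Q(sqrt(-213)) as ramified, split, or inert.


K = Q(sqrt(-213)). Since d mod 4 = 3, disc(K) = -852.
Check p | disc: -852 mod 3 = 0.
p divides disc, so p ramifies: (p) = P^2 with e=2, f=1, g=1.
Therefore p is ramified.

ramified


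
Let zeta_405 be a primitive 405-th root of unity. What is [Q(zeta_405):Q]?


The degree equals Euler's totient phi(405).
405 = 3^4 * 5
phi(405) = 216

216


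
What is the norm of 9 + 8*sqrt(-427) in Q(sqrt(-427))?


N(a + b*sqrt(d)) = a^2 - d*b^2
= (9)^2 - (-427)*(8)^2
= 81 + 27328
= 27409

27409


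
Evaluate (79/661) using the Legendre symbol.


p = 661 is prime, so compute (79/661) with the reciprocity algorithm (Jacobi-symbol steps: pull out 2s via (2/n), flip via reciprocity, reduce):
  reciprocity: (79/661) -> +(661/79)
  reduce: (29/79)
  reciprocity: (29/79) -> +(79/29)
  reduce: (21/29)
  reciprocity: (21/29) -> +(29/21)
  reduce: (8/21)
  pull out 2: (2/21) = -1  (since 21 mod 8 = 5)
  pull out 2: (2/21) = -1  (since 21 mod 8 = 5)
  pull out 2: (2/21) = -1  (since 21 mod 8 = 5)
  (1/21) = 1
Product of signs = -1
(79/661) = -1

-1


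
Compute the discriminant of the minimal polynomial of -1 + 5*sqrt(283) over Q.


The element -1 + 5*sqrt(283) has minimal polynomial:
x^2 + 2*x - 7074
Discriminant = (2)^2 - 4*(-7074)
= 4 + 28296
= 28300

28300


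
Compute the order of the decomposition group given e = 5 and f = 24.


|D_P| = e * f
= 5 * 24
= 120

120


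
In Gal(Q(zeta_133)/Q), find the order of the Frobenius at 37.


The Frobenius at p in Gal(Q(zeta_n)/Q) = (Z/nZ)* is the class of p, so its order is ord_133(37), the smallest k >= 1 with 37^k = 1 mod 133.
n = 133 = 7 * 19, phi(133) = 108; the order divides phi(n).
Divisors of 108: 1, 2, 3, 4, 6, 9, 12, 18, 27, 36, 54, 108
Repeated squaring mod 133: 37^1 = 37, 37^2 = 39, 37^4 = 58, 37^8 = 39, 37^16 = 58, 37^32 = 39, 37^64 = 58
Test divisors in increasing order:
  k=1: 37^1 = 37 mod 133
  k=2: 37^2 = 39 mod 133
  k=3: 37^3 = 39 * 37 = 113 mod 133
  k=4: 37^4 = 58 mod 133
  k=6: 37^6 = 58 * 39 = 1 mod 133  <- first divisor giving 1
Order = 6

6


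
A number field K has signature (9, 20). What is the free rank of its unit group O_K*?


By Dirichlet's unit theorem:
rank = r1 + r2 - 1
= 9 + 20 - 1
= 28

28


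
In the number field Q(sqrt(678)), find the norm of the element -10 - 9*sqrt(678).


N(a + b*sqrt(d)) = a^2 - d*b^2
= (-10)^2 - (678)*(-9)^2
= 100 - 54918
= -54818

-54818


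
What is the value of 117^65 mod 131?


p = 131 is prime and the exponent is (p-1)/2 = 65, so by Euler's criterion 117^65 = (117/131) = +1 or -1 mod 131.
Compute by square-and-multiply:
  65 = 64 + 1 (binary 1000001)
  Repeated squaring mod 131: 117^1 = 117, 117^2 = 65, 117^4 = 33, 117^8 = 41, 117^16 = 109, 117^32 = 91, 117^64 = 28
  117^65 = 117^64 * 117^1 = 28 * 117 mod 131
    28 * 117 = 3276 = 1 mod 131
  117^65 = 1 mod 131
Result 1: 117 is a quadratic residue mod 131.
117^65 mod 131 = 1

1


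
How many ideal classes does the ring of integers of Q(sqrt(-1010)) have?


K = Q(sqrt(-1010)). d mod 4 = 2, so D = disc(K) = 4d = -4040
h(K) equals the number of primitive reduced positive-definite forms (a, b, c) = a*x^2 + b*x*y + c*y^2 with b^2 - 4ac = D,
where reduced means |b| <= a <= c, with b >= 0 whenever |b| = a or a = c, and primitive means gcd(a, b, c) = 1.
Reduced forces 3a^2 <= |D| = 4040, so 1 <= a <= 36; b must have the parity of D, and c = (b^2 - D)/(4a) must be an integer >= a.
Enumerate a = 1..36, b in [-a, a]:
  a=1: (1, 0, 1010)  [1]
  a=2: (2, 0, 505)  [1]
  a=3: (3, -2, 337), (3, 2, 337)  [2]
  a=4: none
  a=5: (5, 0, 202)  [1]
  a=6: (6, -4, 169), (6, 4, 169)  [2]
  a=7..8: none
  a=9: (9, -8, 114), (9, 8, 114)  [2]
  a=10: (10, 0, 101)  [1]
  a=11..12: none
  a=13: (13, -4, 78), (13, 4, 78)  [2]
  a=14: none
  a=15: (15, -10, 69), (15, 10, 69)  [2]
  a=16..17: none
  a=18: (18, -8, 57), (18, 8, 57)  [2]
  a=19: (19, -8, 54), (19, 8, 54)  [2]
  a=20..22: none
  a=23: (23, -10, 45), (23, 10, 45)  [2]
  a=24..25: none
  a=26: (26, -4, 39), (26, 4, 39)  [2]
  a=27: (27, -8, 38), (27, 8, 38)  [2]
  a=28: none
  a=29: (29, -22, 39), (29, 22, 39)  [2]
  a=30: (30, -20, 37), (30, 20, 37)  [2]
  a=31..36: none
Total reduced forms: 1 + 1 + 2 + 1 + 2 + 2 + 1 + 2 + 2 + 2 + 2 + 2 + 2 + 2 + 2 + 2 = 28
h = 28

28


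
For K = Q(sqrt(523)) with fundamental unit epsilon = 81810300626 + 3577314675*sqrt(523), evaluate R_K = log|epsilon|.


epsilon = 81810300626 + 3577314675*sqrt(523)
= 1.6362e+11
R = ln(1.6362e+11)
= 25.8208

25.8208


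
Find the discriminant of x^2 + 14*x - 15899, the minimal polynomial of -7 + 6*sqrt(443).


The element -7 + 6*sqrt(443) has minimal polynomial:
x^2 + 14*x - 15899
Discriminant = (14)^2 - 4*(-15899)
= 196 + 63596
= 63792

63792


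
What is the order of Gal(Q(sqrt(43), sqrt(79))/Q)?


The 2 square roots of distinct primes are multiplicatively independent over Q,
so [K:Q] = 2^2 and Gal(K/Q) is isomorphic to (Z/2Z)^2.
|Gal| = 2^2 = 4

4


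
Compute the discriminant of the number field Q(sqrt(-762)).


For K = Q(sqrt(d)) with d squarefree: disc(K) = d if d = 1 mod 4, and disc(K) = 4d if d = 2 or 3 mod 4.
Here d = -762, and d mod 4 = 2.
d = 2 mod 4, not 1 (O_K = Z[sqrt(d)]), so disc(K) = 4d = 4 * (-762) = -3048

-3048


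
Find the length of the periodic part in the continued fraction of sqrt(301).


Run the CF algorithm for sqrt(301).
a_0 = floor(sqrt(301)) = 17; set m_0=0, q_0=1.
Recurrence: m' = q*a - m,  q' = (d - m'^2)/q,  a' = floor((a_0 + m')/q').
  step 1: m=17, q=12, a=2
  step 2: m=7, q=21, a=1
  step 3: m=14, q=5, a=6
  step 4: m=16, q=9, a=3
  step 5: m=11, q=20, a=1
  step 6: m=9, q=11, a=2
  step 7: m=13, q=12, a=2
  step 8: m=11, q=15, a=1
  step 9: m=4, q=19, a=1
  step 10: m=15, q=4, a=8
  step 11: m=17, q=3, a=11
  step 12: m=16, q=15, a=2
  step 13: m=14, q=7, a=4
  step 14: m=14, q=15, a=2
  step 15: m=16, q=3, a=11
  step 16: m=17, q=4, a=8
  step 17: m=15, q=19, a=1
  step 18: m=4, q=15, a=1
  step 19: m=11, q=12, a=2
  step 20: m=13, q=11, a=2
  step 21: m=9, q=20, a=1
  step 22: m=11, q=9, a=3
  step 23: m=16, q=5, a=6
  step 24: m=14, q=21, a=1
  step 25: m=7, q=12, a=2
  step 26: m=17, q=1, a=34
a_26 = 2*a_0 = 34, so the period closes here.
sqrt(301) = [17; 2, 1, 6, 3, 1, 2, 2, 1, 1, 8, 11, 2, 4, 2, 11, 8, 1, 1, 2, 2, 1, 3, 6, 1, 2, 34]
Period length = 26

26
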